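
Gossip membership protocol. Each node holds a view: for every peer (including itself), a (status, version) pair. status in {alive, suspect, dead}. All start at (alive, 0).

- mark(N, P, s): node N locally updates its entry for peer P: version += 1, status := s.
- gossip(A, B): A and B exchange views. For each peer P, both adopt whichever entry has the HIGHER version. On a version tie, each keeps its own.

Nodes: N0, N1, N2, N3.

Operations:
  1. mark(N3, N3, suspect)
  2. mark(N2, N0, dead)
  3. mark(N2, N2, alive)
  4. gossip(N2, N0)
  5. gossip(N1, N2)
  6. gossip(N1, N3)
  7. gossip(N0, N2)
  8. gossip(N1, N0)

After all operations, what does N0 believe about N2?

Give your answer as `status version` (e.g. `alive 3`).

Answer: alive 1

Derivation:
Op 1: N3 marks N3=suspect -> (suspect,v1)
Op 2: N2 marks N0=dead -> (dead,v1)
Op 3: N2 marks N2=alive -> (alive,v1)
Op 4: gossip N2<->N0 -> N2.N0=(dead,v1) N2.N1=(alive,v0) N2.N2=(alive,v1) N2.N3=(alive,v0) | N0.N0=(dead,v1) N0.N1=(alive,v0) N0.N2=(alive,v1) N0.N3=(alive,v0)
Op 5: gossip N1<->N2 -> N1.N0=(dead,v1) N1.N1=(alive,v0) N1.N2=(alive,v1) N1.N3=(alive,v0) | N2.N0=(dead,v1) N2.N1=(alive,v0) N2.N2=(alive,v1) N2.N3=(alive,v0)
Op 6: gossip N1<->N3 -> N1.N0=(dead,v1) N1.N1=(alive,v0) N1.N2=(alive,v1) N1.N3=(suspect,v1) | N3.N0=(dead,v1) N3.N1=(alive,v0) N3.N2=(alive,v1) N3.N3=(suspect,v1)
Op 7: gossip N0<->N2 -> N0.N0=(dead,v1) N0.N1=(alive,v0) N0.N2=(alive,v1) N0.N3=(alive,v0) | N2.N0=(dead,v1) N2.N1=(alive,v0) N2.N2=(alive,v1) N2.N3=(alive,v0)
Op 8: gossip N1<->N0 -> N1.N0=(dead,v1) N1.N1=(alive,v0) N1.N2=(alive,v1) N1.N3=(suspect,v1) | N0.N0=(dead,v1) N0.N1=(alive,v0) N0.N2=(alive,v1) N0.N3=(suspect,v1)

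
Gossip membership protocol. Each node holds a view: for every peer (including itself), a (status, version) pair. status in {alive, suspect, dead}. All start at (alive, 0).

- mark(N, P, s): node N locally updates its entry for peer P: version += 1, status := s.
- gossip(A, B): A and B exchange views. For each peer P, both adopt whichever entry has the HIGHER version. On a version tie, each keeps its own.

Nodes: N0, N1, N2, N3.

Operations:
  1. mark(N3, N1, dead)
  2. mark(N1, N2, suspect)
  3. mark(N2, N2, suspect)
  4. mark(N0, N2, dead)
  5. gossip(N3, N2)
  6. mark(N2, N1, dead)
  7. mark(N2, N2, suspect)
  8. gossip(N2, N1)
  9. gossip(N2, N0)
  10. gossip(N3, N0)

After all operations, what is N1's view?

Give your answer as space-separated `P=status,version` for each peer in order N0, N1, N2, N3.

Answer: N0=alive,0 N1=dead,2 N2=suspect,2 N3=alive,0

Derivation:
Op 1: N3 marks N1=dead -> (dead,v1)
Op 2: N1 marks N2=suspect -> (suspect,v1)
Op 3: N2 marks N2=suspect -> (suspect,v1)
Op 4: N0 marks N2=dead -> (dead,v1)
Op 5: gossip N3<->N2 -> N3.N0=(alive,v0) N3.N1=(dead,v1) N3.N2=(suspect,v1) N3.N3=(alive,v0) | N2.N0=(alive,v0) N2.N1=(dead,v1) N2.N2=(suspect,v1) N2.N3=(alive,v0)
Op 6: N2 marks N1=dead -> (dead,v2)
Op 7: N2 marks N2=suspect -> (suspect,v2)
Op 8: gossip N2<->N1 -> N2.N0=(alive,v0) N2.N1=(dead,v2) N2.N2=(suspect,v2) N2.N3=(alive,v0) | N1.N0=(alive,v0) N1.N1=(dead,v2) N1.N2=(suspect,v2) N1.N3=(alive,v0)
Op 9: gossip N2<->N0 -> N2.N0=(alive,v0) N2.N1=(dead,v2) N2.N2=(suspect,v2) N2.N3=(alive,v0) | N0.N0=(alive,v0) N0.N1=(dead,v2) N0.N2=(suspect,v2) N0.N3=(alive,v0)
Op 10: gossip N3<->N0 -> N3.N0=(alive,v0) N3.N1=(dead,v2) N3.N2=(suspect,v2) N3.N3=(alive,v0) | N0.N0=(alive,v0) N0.N1=(dead,v2) N0.N2=(suspect,v2) N0.N3=(alive,v0)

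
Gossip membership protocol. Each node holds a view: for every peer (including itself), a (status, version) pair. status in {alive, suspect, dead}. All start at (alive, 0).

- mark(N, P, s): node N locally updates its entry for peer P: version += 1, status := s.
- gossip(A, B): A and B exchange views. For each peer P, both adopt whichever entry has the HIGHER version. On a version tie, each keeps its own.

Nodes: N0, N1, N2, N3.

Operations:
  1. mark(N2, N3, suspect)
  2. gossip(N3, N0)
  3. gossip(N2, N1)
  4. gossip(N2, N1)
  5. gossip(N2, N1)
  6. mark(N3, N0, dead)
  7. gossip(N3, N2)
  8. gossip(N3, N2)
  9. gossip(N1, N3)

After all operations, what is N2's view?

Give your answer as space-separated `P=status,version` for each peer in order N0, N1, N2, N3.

Answer: N0=dead,1 N1=alive,0 N2=alive,0 N3=suspect,1

Derivation:
Op 1: N2 marks N3=suspect -> (suspect,v1)
Op 2: gossip N3<->N0 -> N3.N0=(alive,v0) N3.N1=(alive,v0) N3.N2=(alive,v0) N3.N3=(alive,v0) | N0.N0=(alive,v0) N0.N1=(alive,v0) N0.N2=(alive,v0) N0.N3=(alive,v0)
Op 3: gossip N2<->N1 -> N2.N0=(alive,v0) N2.N1=(alive,v0) N2.N2=(alive,v0) N2.N3=(suspect,v1) | N1.N0=(alive,v0) N1.N1=(alive,v0) N1.N2=(alive,v0) N1.N3=(suspect,v1)
Op 4: gossip N2<->N1 -> N2.N0=(alive,v0) N2.N1=(alive,v0) N2.N2=(alive,v0) N2.N3=(suspect,v1) | N1.N0=(alive,v0) N1.N1=(alive,v0) N1.N2=(alive,v0) N1.N3=(suspect,v1)
Op 5: gossip N2<->N1 -> N2.N0=(alive,v0) N2.N1=(alive,v0) N2.N2=(alive,v0) N2.N3=(suspect,v1) | N1.N0=(alive,v0) N1.N1=(alive,v0) N1.N2=(alive,v0) N1.N3=(suspect,v1)
Op 6: N3 marks N0=dead -> (dead,v1)
Op 7: gossip N3<->N2 -> N3.N0=(dead,v1) N3.N1=(alive,v0) N3.N2=(alive,v0) N3.N3=(suspect,v1) | N2.N0=(dead,v1) N2.N1=(alive,v0) N2.N2=(alive,v0) N2.N3=(suspect,v1)
Op 8: gossip N3<->N2 -> N3.N0=(dead,v1) N3.N1=(alive,v0) N3.N2=(alive,v0) N3.N3=(suspect,v1) | N2.N0=(dead,v1) N2.N1=(alive,v0) N2.N2=(alive,v0) N2.N3=(suspect,v1)
Op 9: gossip N1<->N3 -> N1.N0=(dead,v1) N1.N1=(alive,v0) N1.N2=(alive,v0) N1.N3=(suspect,v1) | N3.N0=(dead,v1) N3.N1=(alive,v0) N3.N2=(alive,v0) N3.N3=(suspect,v1)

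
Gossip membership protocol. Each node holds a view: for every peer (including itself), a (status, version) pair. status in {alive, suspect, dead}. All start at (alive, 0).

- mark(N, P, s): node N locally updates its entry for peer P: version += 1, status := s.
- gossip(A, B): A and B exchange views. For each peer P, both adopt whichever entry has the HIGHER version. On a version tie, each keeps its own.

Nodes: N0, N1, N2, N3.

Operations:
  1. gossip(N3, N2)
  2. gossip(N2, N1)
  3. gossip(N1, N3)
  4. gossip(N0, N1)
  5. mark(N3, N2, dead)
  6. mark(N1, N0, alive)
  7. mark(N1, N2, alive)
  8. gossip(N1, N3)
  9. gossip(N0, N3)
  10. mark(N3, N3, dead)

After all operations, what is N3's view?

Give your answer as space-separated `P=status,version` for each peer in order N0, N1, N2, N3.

Answer: N0=alive,1 N1=alive,0 N2=dead,1 N3=dead,1

Derivation:
Op 1: gossip N3<->N2 -> N3.N0=(alive,v0) N3.N1=(alive,v0) N3.N2=(alive,v0) N3.N3=(alive,v0) | N2.N0=(alive,v0) N2.N1=(alive,v0) N2.N2=(alive,v0) N2.N3=(alive,v0)
Op 2: gossip N2<->N1 -> N2.N0=(alive,v0) N2.N1=(alive,v0) N2.N2=(alive,v0) N2.N3=(alive,v0) | N1.N0=(alive,v0) N1.N1=(alive,v0) N1.N2=(alive,v0) N1.N3=(alive,v0)
Op 3: gossip N1<->N3 -> N1.N0=(alive,v0) N1.N1=(alive,v0) N1.N2=(alive,v0) N1.N3=(alive,v0) | N3.N0=(alive,v0) N3.N1=(alive,v0) N3.N2=(alive,v0) N3.N3=(alive,v0)
Op 4: gossip N0<->N1 -> N0.N0=(alive,v0) N0.N1=(alive,v0) N0.N2=(alive,v0) N0.N3=(alive,v0) | N1.N0=(alive,v0) N1.N1=(alive,v0) N1.N2=(alive,v0) N1.N3=(alive,v0)
Op 5: N3 marks N2=dead -> (dead,v1)
Op 6: N1 marks N0=alive -> (alive,v1)
Op 7: N1 marks N2=alive -> (alive,v1)
Op 8: gossip N1<->N3 -> N1.N0=(alive,v1) N1.N1=(alive,v0) N1.N2=(alive,v1) N1.N3=(alive,v0) | N3.N0=(alive,v1) N3.N1=(alive,v0) N3.N2=(dead,v1) N3.N3=(alive,v0)
Op 9: gossip N0<->N3 -> N0.N0=(alive,v1) N0.N1=(alive,v0) N0.N2=(dead,v1) N0.N3=(alive,v0) | N3.N0=(alive,v1) N3.N1=(alive,v0) N3.N2=(dead,v1) N3.N3=(alive,v0)
Op 10: N3 marks N3=dead -> (dead,v1)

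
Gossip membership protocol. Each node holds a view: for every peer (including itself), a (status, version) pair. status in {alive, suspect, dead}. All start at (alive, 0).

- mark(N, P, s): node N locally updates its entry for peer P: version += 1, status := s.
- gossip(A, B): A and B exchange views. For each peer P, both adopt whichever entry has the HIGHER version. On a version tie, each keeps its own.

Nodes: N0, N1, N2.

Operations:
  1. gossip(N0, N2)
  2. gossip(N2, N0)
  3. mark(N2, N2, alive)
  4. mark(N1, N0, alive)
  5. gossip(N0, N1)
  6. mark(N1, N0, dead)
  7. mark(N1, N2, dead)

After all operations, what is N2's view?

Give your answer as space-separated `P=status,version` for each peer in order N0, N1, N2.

Answer: N0=alive,0 N1=alive,0 N2=alive,1

Derivation:
Op 1: gossip N0<->N2 -> N0.N0=(alive,v0) N0.N1=(alive,v0) N0.N2=(alive,v0) | N2.N0=(alive,v0) N2.N1=(alive,v0) N2.N2=(alive,v0)
Op 2: gossip N2<->N0 -> N2.N0=(alive,v0) N2.N1=(alive,v0) N2.N2=(alive,v0) | N0.N0=(alive,v0) N0.N1=(alive,v0) N0.N2=(alive,v0)
Op 3: N2 marks N2=alive -> (alive,v1)
Op 4: N1 marks N0=alive -> (alive,v1)
Op 5: gossip N0<->N1 -> N0.N0=(alive,v1) N0.N1=(alive,v0) N0.N2=(alive,v0) | N1.N0=(alive,v1) N1.N1=(alive,v0) N1.N2=(alive,v0)
Op 6: N1 marks N0=dead -> (dead,v2)
Op 7: N1 marks N2=dead -> (dead,v1)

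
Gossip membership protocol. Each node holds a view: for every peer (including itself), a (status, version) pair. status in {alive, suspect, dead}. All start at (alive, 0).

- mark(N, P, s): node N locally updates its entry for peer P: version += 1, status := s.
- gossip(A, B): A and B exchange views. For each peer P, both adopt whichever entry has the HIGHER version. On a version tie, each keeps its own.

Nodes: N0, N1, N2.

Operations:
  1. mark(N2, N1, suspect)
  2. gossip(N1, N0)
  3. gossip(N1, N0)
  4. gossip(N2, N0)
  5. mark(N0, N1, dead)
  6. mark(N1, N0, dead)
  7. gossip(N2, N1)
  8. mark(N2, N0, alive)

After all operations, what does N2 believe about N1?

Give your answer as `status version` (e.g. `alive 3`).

Answer: suspect 1

Derivation:
Op 1: N2 marks N1=suspect -> (suspect,v1)
Op 2: gossip N1<->N0 -> N1.N0=(alive,v0) N1.N1=(alive,v0) N1.N2=(alive,v0) | N0.N0=(alive,v0) N0.N1=(alive,v0) N0.N2=(alive,v0)
Op 3: gossip N1<->N0 -> N1.N0=(alive,v0) N1.N1=(alive,v0) N1.N2=(alive,v0) | N0.N0=(alive,v0) N0.N1=(alive,v0) N0.N2=(alive,v0)
Op 4: gossip N2<->N0 -> N2.N0=(alive,v0) N2.N1=(suspect,v1) N2.N2=(alive,v0) | N0.N0=(alive,v0) N0.N1=(suspect,v1) N0.N2=(alive,v0)
Op 5: N0 marks N1=dead -> (dead,v2)
Op 6: N1 marks N0=dead -> (dead,v1)
Op 7: gossip N2<->N1 -> N2.N0=(dead,v1) N2.N1=(suspect,v1) N2.N2=(alive,v0) | N1.N0=(dead,v1) N1.N1=(suspect,v1) N1.N2=(alive,v0)
Op 8: N2 marks N0=alive -> (alive,v2)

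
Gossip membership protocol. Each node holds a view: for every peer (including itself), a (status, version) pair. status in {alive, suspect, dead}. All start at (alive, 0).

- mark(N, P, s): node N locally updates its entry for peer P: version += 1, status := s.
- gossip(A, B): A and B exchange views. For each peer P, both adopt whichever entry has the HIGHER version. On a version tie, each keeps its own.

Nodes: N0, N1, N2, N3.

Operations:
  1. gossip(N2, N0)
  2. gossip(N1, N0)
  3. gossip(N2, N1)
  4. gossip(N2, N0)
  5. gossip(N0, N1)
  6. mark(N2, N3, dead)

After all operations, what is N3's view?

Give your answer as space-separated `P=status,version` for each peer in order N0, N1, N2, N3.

Op 1: gossip N2<->N0 -> N2.N0=(alive,v0) N2.N1=(alive,v0) N2.N2=(alive,v0) N2.N3=(alive,v0) | N0.N0=(alive,v0) N0.N1=(alive,v0) N0.N2=(alive,v0) N0.N3=(alive,v0)
Op 2: gossip N1<->N0 -> N1.N0=(alive,v0) N1.N1=(alive,v0) N1.N2=(alive,v0) N1.N3=(alive,v0) | N0.N0=(alive,v0) N0.N1=(alive,v0) N0.N2=(alive,v0) N0.N3=(alive,v0)
Op 3: gossip N2<->N1 -> N2.N0=(alive,v0) N2.N1=(alive,v0) N2.N2=(alive,v0) N2.N3=(alive,v0) | N1.N0=(alive,v0) N1.N1=(alive,v0) N1.N2=(alive,v0) N1.N3=(alive,v0)
Op 4: gossip N2<->N0 -> N2.N0=(alive,v0) N2.N1=(alive,v0) N2.N2=(alive,v0) N2.N3=(alive,v0) | N0.N0=(alive,v0) N0.N1=(alive,v0) N0.N2=(alive,v0) N0.N3=(alive,v0)
Op 5: gossip N0<->N1 -> N0.N0=(alive,v0) N0.N1=(alive,v0) N0.N2=(alive,v0) N0.N3=(alive,v0) | N1.N0=(alive,v0) N1.N1=(alive,v0) N1.N2=(alive,v0) N1.N3=(alive,v0)
Op 6: N2 marks N3=dead -> (dead,v1)

Answer: N0=alive,0 N1=alive,0 N2=alive,0 N3=alive,0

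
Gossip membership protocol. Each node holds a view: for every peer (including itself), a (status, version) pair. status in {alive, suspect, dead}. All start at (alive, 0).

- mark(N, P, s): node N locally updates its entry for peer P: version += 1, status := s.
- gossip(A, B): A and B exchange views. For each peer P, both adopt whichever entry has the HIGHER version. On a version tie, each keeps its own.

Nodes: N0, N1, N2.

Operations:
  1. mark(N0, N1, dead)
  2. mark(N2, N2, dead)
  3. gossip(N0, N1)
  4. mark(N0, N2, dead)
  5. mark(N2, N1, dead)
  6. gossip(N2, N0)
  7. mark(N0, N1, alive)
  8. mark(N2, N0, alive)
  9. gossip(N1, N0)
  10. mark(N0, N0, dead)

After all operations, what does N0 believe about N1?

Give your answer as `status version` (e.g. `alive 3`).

Op 1: N0 marks N1=dead -> (dead,v1)
Op 2: N2 marks N2=dead -> (dead,v1)
Op 3: gossip N0<->N1 -> N0.N0=(alive,v0) N0.N1=(dead,v1) N0.N2=(alive,v0) | N1.N0=(alive,v0) N1.N1=(dead,v1) N1.N2=(alive,v0)
Op 4: N0 marks N2=dead -> (dead,v1)
Op 5: N2 marks N1=dead -> (dead,v1)
Op 6: gossip N2<->N0 -> N2.N0=(alive,v0) N2.N1=(dead,v1) N2.N2=(dead,v1) | N0.N0=(alive,v0) N0.N1=(dead,v1) N0.N2=(dead,v1)
Op 7: N0 marks N1=alive -> (alive,v2)
Op 8: N2 marks N0=alive -> (alive,v1)
Op 9: gossip N1<->N0 -> N1.N0=(alive,v0) N1.N1=(alive,v2) N1.N2=(dead,v1) | N0.N0=(alive,v0) N0.N1=(alive,v2) N0.N2=(dead,v1)
Op 10: N0 marks N0=dead -> (dead,v1)

Answer: alive 2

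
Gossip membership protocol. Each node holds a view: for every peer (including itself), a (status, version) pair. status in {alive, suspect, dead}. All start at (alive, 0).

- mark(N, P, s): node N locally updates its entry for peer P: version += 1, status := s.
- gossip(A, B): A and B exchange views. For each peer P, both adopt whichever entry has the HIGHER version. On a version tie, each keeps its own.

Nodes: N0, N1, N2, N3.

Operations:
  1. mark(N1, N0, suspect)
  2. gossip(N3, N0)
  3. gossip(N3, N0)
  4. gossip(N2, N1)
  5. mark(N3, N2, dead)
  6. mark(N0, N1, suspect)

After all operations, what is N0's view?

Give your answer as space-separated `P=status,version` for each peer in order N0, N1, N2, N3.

Op 1: N1 marks N0=suspect -> (suspect,v1)
Op 2: gossip N3<->N0 -> N3.N0=(alive,v0) N3.N1=(alive,v0) N3.N2=(alive,v0) N3.N3=(alive,v0) | N0.N0=(alive,v0) N0.N1=(alive,v0) N0.N2=(alive,v0) N0.N3=(alive,v0)
Op 3: gossip N3<->N0 -> N3.N0=(alive,v0) N3.N1=(alive,v0) N3.N2=(alive,v0) N3.N3=(alive,v0) | N0.N0=(alive,v0) N0.N1=(alive,v0) N0.N2=(alive,v0) N0.N3=(alive,v0)
Op 4: gossip N2<->N1 -> N2.N0=(suspect,v1) N2.N1=(alive,v0) N2.N2=(alive,v0) N2.N3=(alive,v0) | N1.N0=(suspect,v1) N1.N1=(alive,v0) N1.N2=(alive,v0) N1.N3=(alive,v0)
Op 5: N3 marks N2=dead -> (dead,v1)
Op 6: N0 marks N1=suspect -> (suspect,v1)

Answer: N0=alive,0 N1=suspect,1 N2=alive,0 N3=alive,0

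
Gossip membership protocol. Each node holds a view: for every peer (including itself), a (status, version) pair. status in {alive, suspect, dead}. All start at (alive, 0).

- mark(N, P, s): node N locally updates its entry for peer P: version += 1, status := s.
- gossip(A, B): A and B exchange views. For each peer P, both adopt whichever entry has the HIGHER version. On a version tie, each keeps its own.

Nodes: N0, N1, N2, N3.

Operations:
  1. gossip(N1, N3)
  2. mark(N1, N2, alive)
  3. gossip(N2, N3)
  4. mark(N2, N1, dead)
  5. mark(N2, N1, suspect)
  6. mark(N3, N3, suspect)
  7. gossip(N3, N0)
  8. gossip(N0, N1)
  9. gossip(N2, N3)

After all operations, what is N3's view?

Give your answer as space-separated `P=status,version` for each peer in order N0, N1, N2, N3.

Answer: N0=alive,0 N1=suspect,2 N2=alive,0 N3=suspect,1

Derivation:
Op 1: gossip N1<->N3 -> N1.N0=(alive,v0) N1.N1=(alive,v0) N1.N2=(alive,v0) N1.N3=(alive,v0) | N3.N0=(alive,v0) N3.N1=(alive,v0) N3.N2=(alive,v0) N3.N3=(alive,v0)
Op 2: N1 marks N2=alive -> (alive,v1)
Op 3: gossip N2<->N3 -> N2.N0=(alive,v0) N2.N1=(alive,v0) N2.N2=(alive,v0) N2.N3=(alive,v0) | N3.N0=(alive,v0) N3.N1=(alive,v0) N3.N2=(alive,v0) N3.N3=(alive,v0)
Op 4: N2 marks N1=dead -> (dead,v1)
Op 5: N2 marks N1=suspect -> (suspect,v2)
Op 6: N3 marks N3=suspect -> (suspect,v1)
Op 7: gossip N3<->N0 -> N3.N0=(alive,v0) N3.N1=(alive,v0) N3.N2=(alive,v0) N3.N3=(suspect,v1) | N0.N0=(alive,v0) N0.N1=(alive,v0) N0.N2=(alive,v0) N0.N3=(suspect,v1)
Op 8: gossip N0<->N1 -> N0.N0=(alive,v0) N0.N1=(alive,v0) N0.N2=(alive,v1) N0.N3=(suspect,v1) | N1.N0=(alive,v0) N1.N1=(alive,v0) N1.N2=(alive,v1) N1.N3=(suspect,v1)
Op 9: gossip N2<->N3 -> N2.N0=(alive,v0) N2.N1=(suspect,v2) N2.N2=(alive,v0) N2.N3=(suspect,v1) | N3.N0=(alive,v0) N3.N1=(suspect,v2) N3.N2=(alive,v0) N3.N3=(suspect,v1)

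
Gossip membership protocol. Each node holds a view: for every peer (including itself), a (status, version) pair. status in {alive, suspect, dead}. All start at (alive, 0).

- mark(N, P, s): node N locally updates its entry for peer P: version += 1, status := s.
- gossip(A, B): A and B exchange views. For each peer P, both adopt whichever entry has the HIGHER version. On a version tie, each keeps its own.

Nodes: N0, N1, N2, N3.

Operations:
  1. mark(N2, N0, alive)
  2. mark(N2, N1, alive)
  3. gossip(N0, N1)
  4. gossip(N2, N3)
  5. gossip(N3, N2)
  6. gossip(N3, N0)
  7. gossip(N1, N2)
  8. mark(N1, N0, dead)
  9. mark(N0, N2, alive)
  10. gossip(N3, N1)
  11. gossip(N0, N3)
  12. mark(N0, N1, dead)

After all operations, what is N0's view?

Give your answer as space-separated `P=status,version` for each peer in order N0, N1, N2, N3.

Answer: N0=dead,2 N1=dead,2 N2=alive,1 N3=alive,0

Derivation:
Op 1: N2 marks N0=alive -> (alive,v1)
Op 2: N2 marks N1=alive -> (alive,v1)
Op 3: gossip N0<->N1 -> N0.N0=(alive,v0) N0.N1=(alive,v0) N0.N2=(alive,v0) N0.N3=(alive,v0) | N1.N0=(alive,v0) N1.N1=(alive,v0) N1.N2=(alive,v0) N1.N3=(alive,v0)
Op 4: gossip N2<->N3 -> N2.N0=(alive,v1) N2.N1=(alive,v1) N2.N2=(alive,v0) N2.N3=(alive,v0) | N3.N0=(alive,v1) N3.N1=(alive,v1) N3.N2=(alive,v0) N3.N3=(alive,v0)
Op 5: gossip N3<->N2 -> N3.N0=(alive,v1) N3.N1=(alive,v1) N3.N2=(alive,v0) N3.N3=(alive,v0) | N2.N0=(alive,v1) N2.N1=(alive,v1) N2.N2=(alive,v0) N2.N3=(alive,v0)
Op 6: gossip N3<->N0 -> N3.N0=(alive,v1) N3.N1=(alive,v1) N3.N2=(alive,v0) N3.N3=(alive,v0) | N0.N0=(alive,v1) N0.N1=(alive,v1) N0.N2=(alive,v0) N0.N3=(alive,v0)
Op 7: gossip N1<->N2 -> N1.N0=(alive,v1) N1.N1=(alive,v1) N1.N2=(alive,v0) N1.N3=(alive,v0) | N2.N0=(alive,v1) N2.N1=(alive,v1) N2.N2=(alive,v0) N2.N3=(alive,v0)
Op 8: N1 marks N0=dead -> (dead,v2)
Op 9: N0 marks N2=alive -> (alive,v1)
Op 10: gossip N3<->N1 -> N3.N0=(dead,v2) N3.N1=(alive,v1) N3.N2=(alive,v0) N3.N3=(alive,v0) | N1.N0=(dead,v2) N1.N1=(alive,v1) N1.N2=(alive,v0) N1.N3=(alive,v0)
Op 11: gossip N0<->N3 -> N0.N0=(dead,v2) N0.N1=(alive,v1) N0.N2=(alive,v1) N0.N3=(alive,v0) | N3.N0=(dead,v2) N3.N1=(alive,v1) N3.N2=(alive,v1) N3.N3=(alive,v0)
Op 12: N0 marks N1=dead -> (dead,v2)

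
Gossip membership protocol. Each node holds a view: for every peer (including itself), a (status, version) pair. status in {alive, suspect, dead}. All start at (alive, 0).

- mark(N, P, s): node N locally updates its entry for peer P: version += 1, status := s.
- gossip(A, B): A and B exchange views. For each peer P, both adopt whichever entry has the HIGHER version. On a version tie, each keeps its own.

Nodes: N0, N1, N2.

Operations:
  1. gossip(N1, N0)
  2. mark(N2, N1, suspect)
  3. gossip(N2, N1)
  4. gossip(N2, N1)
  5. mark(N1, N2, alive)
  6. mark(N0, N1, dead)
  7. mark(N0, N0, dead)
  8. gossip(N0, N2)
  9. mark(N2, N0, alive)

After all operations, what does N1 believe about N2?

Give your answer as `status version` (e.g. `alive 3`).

Op 1: gossip N1<->N0 -> N1.N0=(alive,v0) N1.N1=(alive,v0) N1.N2=(alive,v0) | N0.N0=(alive,v0) N0.N1=(alive,v0) N0.N2=(alive,v0)
Op 2: N2 marks N1=suspect -> (suspect,v1)
Op 3: gossip N2<->N1 -> N2.N0=(alive,v0) N2.N1=(suspect,v1) N2.N2=(alive,v0) | N1.N0=(alive,v0) N1.N1=(suspect,v1) N1.N2=(alive,v0)
Op 4: gossip N2<->N1 -> N2.N0=(alive,v0) N2.N1=(suspect,v1) N2.N2=(alive,v0) | N1.N0=(alive,v0) N1.N1=(suspect,v1) N1.N2=(alive,v0)
Op 5: N1 marks N2=alive -> (alive,v1)
Op 6: N0 marks N1=dead -> (dead,v1)
Op 7: N0 marks N0=dead -> (dead,v1)
Op 8: gossip N0<->N2 -> N0.N0=(dead,v1) N0.N1=(dead,v1) N0.N2=(alive,v0) | N2.N0=(dead,v1) N2.N1=(suspect,v1) N2.N2=(alive,v0)
Op 9: N2 marks N0=alive -> (alive,v2)

Answer: alive 1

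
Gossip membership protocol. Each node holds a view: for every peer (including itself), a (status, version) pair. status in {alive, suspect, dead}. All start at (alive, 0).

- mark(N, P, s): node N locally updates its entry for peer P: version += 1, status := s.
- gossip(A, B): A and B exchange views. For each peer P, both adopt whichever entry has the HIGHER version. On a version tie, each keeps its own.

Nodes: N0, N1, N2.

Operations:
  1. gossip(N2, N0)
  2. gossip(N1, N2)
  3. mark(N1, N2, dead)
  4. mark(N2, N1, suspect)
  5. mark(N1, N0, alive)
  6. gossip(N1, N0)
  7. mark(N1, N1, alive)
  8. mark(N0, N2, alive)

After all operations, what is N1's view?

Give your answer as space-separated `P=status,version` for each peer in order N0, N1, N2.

Op 1: gossip N2<->N0 -> N2.N0=(alive,v0) N2.N1=(alive,v0) N2.N2=(alive,v0) | N0.N0=(alive,v0) N0.N1=(alive,v0) N0.N2=(alive,v0)
Op 2: gossip N1<->N2 -> N1.N0=(alive,v0) N1.N1=(alive,v0) N1.N2=(alive,v0) | N2.N0=(alive,v0) N2.N1=(alive,v0) N2.N2=(alive,v0)
Op 3: N1 marks N2=dead -> (dead,v1)
Op 4: N2 marks N1=suspect -> (suspect,v1)
Op 5: N1 marks N0=alive -> (alive,v1)
Op 6: gossip N1<->N0 -> N1.N0=(alive,v1) N1.N1=(alive,v0) N1.N2=(dead,v1) | N0.N0=(alive,v1) N0.N1=(alive,v0) N0.N2=(dead,v1)
Op 7: N1 marks N1=alive -> (alive,v1)
Op 8: N0 marks N2=alive -> (alive,v2)

Answer: N0=alive,1 N1=alive,1 N2=dead,1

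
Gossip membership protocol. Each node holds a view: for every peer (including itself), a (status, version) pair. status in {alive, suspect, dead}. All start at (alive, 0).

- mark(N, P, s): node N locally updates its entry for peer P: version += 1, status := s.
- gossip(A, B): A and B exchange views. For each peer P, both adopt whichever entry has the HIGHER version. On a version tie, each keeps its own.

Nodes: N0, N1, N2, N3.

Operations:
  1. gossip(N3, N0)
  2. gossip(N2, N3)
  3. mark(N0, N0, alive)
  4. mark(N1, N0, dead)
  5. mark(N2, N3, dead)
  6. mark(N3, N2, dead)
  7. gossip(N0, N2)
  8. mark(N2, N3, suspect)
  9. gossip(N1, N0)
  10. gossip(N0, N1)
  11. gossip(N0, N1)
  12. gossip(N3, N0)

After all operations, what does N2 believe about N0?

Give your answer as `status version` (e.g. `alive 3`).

Answer: alive 1

Derivation:
Op 1: gossip N3<->N0 -> N3.N0=(alive,v0) N3.N1=(alive,v0) N3.N2=(alive,v0) N3.N3=(alive,v0) | N0.N0=(alive,v0) N0.N1=(alive,v0) N0.N2=(alive,v0) N0.N3=(alive,v0)
Op 2: gossip N2<->N3 -> N2.N0=(alive,v0) N2.N1=(alive,v0) N2.N2=(alive,v0) N2.N3=(alive,v0) | N3.N0=(alive,v0) N3.N1=(alive,v0) N3.N2=(alive,v0) N3.N3=(alive,v0)
Op 3: N0 marks N0=alive -> (alive,v1)
Op 4: N1 marks N0=dead -> (dead,v1)
Op 5: N2 marks N3=dead -> (dead,v1)
Op 6: N3 marks N2=dead -> (dead,v1)
Op 7: gossip N0<->N2 -> N0.N0=(alive,v1) N0.N1=(alive,v0) N0.N2=(alive,v0) N0.N3=(dead,v1) | N2.N0=(alive,v1) N2.N1=(alive,v0) N2.N2=(alive,v0) N2.N3=(dead,v1)
Op 8: N2 marks N3=suspect -> (suspect,v2)
Op 9: gossip N1<->N0 -> N1.N0=(dead,v1) N1.N1=(alive,v0) N1.N2=(alive,v0) N1.N3=(dead,v1) | N0.N0=(alive,v1) N0.N1=(alive,v0) N0.N2=(alive,v0) N0.N3=(dead,v1)
Op 10: gossip N0<->N1 -> N0.N0=(alive,v1) N0.N1=(alive,v0) N0.N2=(alive,v0) N0.N3=(dead,v1) | N1.N0=(dead,v1) N1.N1=(alive,v0) N1.N2=(alive,v0) N1.N3=(dead,v1)
Op 11: gossip N0<->N1 -> N0.N0=(alive,v1) N0.N1=(alive,v0) N0.N2=(alive,v0) N0.N3=(dead,v1) | N1.N0=(dead,v1) N1.N1=(alive,v0) N1.N2=(alive,v0) N1.N3=(dead,v1)
Op 12: gossip N3<->N0 -> N3.N0=(alive,v1) N3.N1=(alive,v0) N3.N2=(dead,v1) N3.N3=(dead,v1) | N0.N0=(alive,v1) N0.N1=(alive,v0) N0.N2=(dead,v1) N0.N3=(dead,v1)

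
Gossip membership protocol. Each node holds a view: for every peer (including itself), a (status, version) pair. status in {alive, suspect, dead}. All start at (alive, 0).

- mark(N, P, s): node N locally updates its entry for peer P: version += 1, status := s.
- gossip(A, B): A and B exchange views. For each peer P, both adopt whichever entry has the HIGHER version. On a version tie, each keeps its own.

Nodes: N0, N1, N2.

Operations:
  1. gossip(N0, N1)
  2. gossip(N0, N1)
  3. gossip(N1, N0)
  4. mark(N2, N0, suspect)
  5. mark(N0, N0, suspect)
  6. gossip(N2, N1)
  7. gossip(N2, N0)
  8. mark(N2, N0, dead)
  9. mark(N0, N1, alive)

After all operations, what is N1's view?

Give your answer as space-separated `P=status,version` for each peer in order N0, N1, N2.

Answer: N0=suspect,1 N1=alive,0 N2=alive,0

Derivation:
Op 1: gossip N0<->N1 -> N0.N0=(alive,v0) N0.N1=(alive,v0) N0.N2=(alive,v0) | N1.N0=(alive,v0) N1.N1=(alive,v0) N1.N2=(alive,v0)
Op 2: gossip N0<->N1 -> N0.N0=(alive,v0) N0.N1=(alive,v0) N0.N2=(alive,v0) | N1.N0=(alive,v0) N1.N1=(alive,v0) N1.N2=(alive,v0)
Op 3: gossip N1<->N0 -> N1.N0=(alive,v0) N1.N1=(alive,v0) N1.N2=(alive,v0) | N0.N0=(alive,v0) N0.N1=(alive,v0) N0.N2=(alive,v0)
Op 4: N2 marks N0=suspect -> (suspect,v1)
Op 5: N0 marks N0=suspect -> (suspect,v1)
Op 6: gossip N2<->N1 -> N2.N0=(suspect,v1) N2.N1=(alive,v0) N2.N2=(alive,v0) | N1.N0=(suspect,v1) N1.N1=(alive,v0) N1.N2=(alive,v0)
Op 7: gossip N2<->N0 -> N2.N0=(suspect,v1) N2.N1=(alive,v0) N2.N2=(alive,v0) | N0.N0=(suspect,v1) N0.N1=(alive,v0) N0.N2=(alive,v0)
Op 8: N2 marks N0=dead -> (dead,v2)
Op 9: N0 marks N1=alive -> (alive,v1)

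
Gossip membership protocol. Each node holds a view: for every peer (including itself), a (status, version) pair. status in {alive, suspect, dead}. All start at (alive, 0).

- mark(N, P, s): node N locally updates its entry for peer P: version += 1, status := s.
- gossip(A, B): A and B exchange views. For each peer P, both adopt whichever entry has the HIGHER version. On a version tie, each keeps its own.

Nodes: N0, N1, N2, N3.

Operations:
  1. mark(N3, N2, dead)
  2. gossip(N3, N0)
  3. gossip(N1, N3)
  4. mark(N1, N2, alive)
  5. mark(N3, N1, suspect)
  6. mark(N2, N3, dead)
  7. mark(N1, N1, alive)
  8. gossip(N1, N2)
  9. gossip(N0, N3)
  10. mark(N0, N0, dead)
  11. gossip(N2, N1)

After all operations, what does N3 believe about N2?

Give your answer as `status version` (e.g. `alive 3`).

Op 1: N3 marks N2=dead -> (dead,v1)
Op 2: gossip N3<->N0 -> N3.N0=(alive,v0) N3.N1=(alive,v0) N3.N2=(dead,v1) N3.N3=(alive,v0) | N0.N0=(alive,v0) N0.N1=(alive,v0) N0.N2=(dead,v1) N0.N3=(alive,v0)
Op 3: gossip N1<->N3 -> N1.N0=(alive,v0) N1.N1=(alive,v0) N1.N2=(dead,v1) N1.N3=(alive,v0) | N3.N0=(alive,v0) N3.N1=(alive,v0) N3.N2=(dead,v1) N3.N3=(alive,v0)
Op 4: N1 marks N2=alive -> (alive,v2)
Op 5: N3 marks N1=suspect -> (suspect,v1)
Op 6: N2 marks N3=dead -> (dead,v1)
Op 7: N1 marks N1=alive -> (alive,v1)
Op 8: gossip N1<->N2 -> N1.N0=(alive,v0) N1.N1=(alive,v1) N1.N2=(alive,v2) N1.N3=(dead,v1) | N2.N0=(alive,v0) N2.N1=(alive,v1) N2.N2=(alive,v2) N2.N3=(dead,v1)
Op 9: gossip N0<->N3 -> N0.N0=(alive,v0) N0.N1=(suspect,v1) N0.N2=(dead,v1) N0.N3=(alive,v0) | N3.N0=(alive,v0) N3.N1=(suspect,v1) N3.N2=(dead,v1) N3.N3=(alive,v0)
Op 10: N0 marks N0=dead -> (dead,v1)
Op 11: gossip N2<->N1 -> N2.N0=(alive,v0) N2.N1=(alive,v1) N2.N2=(alive,v2) N2.N3=(dead,v1) | N1.N0=(alive,v0) N1.N1=(alive,v1) N1.N2=(alive,v2) N1.N3=(dead,v1)

Answer: dead 1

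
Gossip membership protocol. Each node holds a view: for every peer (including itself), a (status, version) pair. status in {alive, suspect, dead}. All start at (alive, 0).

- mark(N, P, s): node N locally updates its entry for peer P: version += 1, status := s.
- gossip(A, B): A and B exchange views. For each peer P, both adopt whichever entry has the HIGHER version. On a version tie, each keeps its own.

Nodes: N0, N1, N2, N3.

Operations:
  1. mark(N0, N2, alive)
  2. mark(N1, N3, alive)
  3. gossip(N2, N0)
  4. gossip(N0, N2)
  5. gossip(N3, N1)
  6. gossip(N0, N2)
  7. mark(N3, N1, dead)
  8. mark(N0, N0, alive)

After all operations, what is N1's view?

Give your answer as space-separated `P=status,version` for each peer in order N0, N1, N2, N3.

Op 1: N0 marks N2=alive -> (alive,v1)
Op 2: N1 marks N3=alive -> (alive,v1)
Op 3: gossip N2<->N0 -> N2.N0=(alive,v0) N2.N1=(alive,v0) N2.N2=(alive,v1) N2.N3=(alive,v0) | N0.N0=(alive,v0) N0.N1=(alive,v0) N0.N2=(alive,v1) N0.N3=(alive,v0)
Op 4: gossip N0<->N2 -> N0.N0=(alive,v0) N0.N1=(alive,v0) N0.N2=(alive,v1) N0.N3=(alive,v0) | N2.N0=(alive,v0) N2.N1=(alive,v0) N2.N2=(alive,v1) N2.N3=(alive,v0)
Op 5: gossip N3<->N1 -> N3.N0=(alive,v0) N3.N1=(alive,v0) N3.N2=(alive,v0) N3.N3=(alive,v1) | N1.N0=(alive,v0) N1.N1=(alive,v0) N1.N2=(alive,v0) N1.N3=(alive,v1)
Op 6: gossip N0<->N2 -> N0.N0=(alive,v0) N0.N1=(alive,v0) N0.N2=(alive,v1) N0.N3=(alive,v0) | N2.N0=(alive,v0) N2.N1=(alive,v0) N2.N2=(alive,v1) N2.N3=(alive,v0)
Op 7: N3 marks N1=dead -> (dead,v1)
Op 8: N0 marks N0=alive -> (alive,v1)

Answer: N0=alive,0 N1=alive,0 N2=alive,0 N3=alive,1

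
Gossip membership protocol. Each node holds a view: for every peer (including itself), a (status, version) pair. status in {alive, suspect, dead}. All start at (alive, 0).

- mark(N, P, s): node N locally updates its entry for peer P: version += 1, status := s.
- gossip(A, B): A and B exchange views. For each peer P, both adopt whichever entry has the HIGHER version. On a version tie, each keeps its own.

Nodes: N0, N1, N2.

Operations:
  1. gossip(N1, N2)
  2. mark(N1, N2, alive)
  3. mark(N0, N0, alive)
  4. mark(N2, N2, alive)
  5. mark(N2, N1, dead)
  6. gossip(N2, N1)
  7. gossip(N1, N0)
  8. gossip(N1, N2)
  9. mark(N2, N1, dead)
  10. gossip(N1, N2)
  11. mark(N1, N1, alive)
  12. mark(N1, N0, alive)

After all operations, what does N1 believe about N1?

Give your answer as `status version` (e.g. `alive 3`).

Op 1: gossip N1<->N2 -> N1.N0=(alive,v0) N1.N1=(alive,v0) N1.N2=(alive,v0) | N2.N0=(alive,v0) N2.N1=(alive,v0) N2.N2=(alive,v0)
Op 2: N1 marks N2=alive -> (alive,v1)
Op 3: N0 marks N0=alive -> (alive,v1)
Op 4: N2 marks N2=alive -> (alive,v1)
Op 5: N2 marks N1=dead -> (dead,v1)
Op 6: gossip N2<->N1 -> N2.N0=(alive,v0) N2.N1=(dead,v1) N2.N2=(alive,v1) | N1.N0=(alive,v0) N1.N1=(dead,v1) N1.N2=(alive,v1)
Op 7: gossip N1<->N0 -> N1.N0=(alive,v1) N1.N1=(dead,v1) N1.N2=(alive,v1) | N0.N0=(alive,v1) N0.N1=(dead,v1) N0.N2=(alive,v1)
Op 8: gossip N1<->N2 -> N1.N0=(alive,v1) N1.N1=(dead,v1) N1.N2=(alive,v1) | N2.N0=(alive,v1) N2.N1=(dead,v1) N2.N2=(alive,v1)
Op 9: N2 marks N1=dead -> (dead,v2)
Op 10: gossip N1<->N2 -> N1.N0=(alive,v1) N1.N1=(dead,v2) N1.N2=(alive,v1) | N2.N0=(alive,v1) N2.N1=(dead,v2) N2.N2=(alive,v1)
Op 11: N1 marks N1=alive -> (alive,v3)
Op 12: N1 marks N0=alive -> (alive,v2)

Answer: alive 3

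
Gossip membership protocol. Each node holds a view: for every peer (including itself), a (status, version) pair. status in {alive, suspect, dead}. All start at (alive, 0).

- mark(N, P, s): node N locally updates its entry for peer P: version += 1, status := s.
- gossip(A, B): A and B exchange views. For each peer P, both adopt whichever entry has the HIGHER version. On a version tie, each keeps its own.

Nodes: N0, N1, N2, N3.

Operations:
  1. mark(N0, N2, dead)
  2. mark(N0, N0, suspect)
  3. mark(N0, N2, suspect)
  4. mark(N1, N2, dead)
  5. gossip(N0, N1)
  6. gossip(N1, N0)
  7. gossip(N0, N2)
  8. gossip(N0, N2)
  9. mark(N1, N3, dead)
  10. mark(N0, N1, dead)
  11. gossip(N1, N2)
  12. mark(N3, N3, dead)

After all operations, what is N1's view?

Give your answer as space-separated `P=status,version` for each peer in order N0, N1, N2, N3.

Answer: N0=suspect,1 N1=alive,0 N2=suspect,2 N3=dead,1

Derivation:
Op 1: N0 marks N2=dead -> (dead,v1)
Op 2: N0 marks N0=suspect -> (suspect,v1)
Op 3: N0 marks N2=suspect -> (suspect,v2)
Op 4: N1 marks N2=dead -> (dead,v1)
Op 5: gossip N0<->N1 -> N0.N0=(suspect,v1) N0.N1=(alive,v0) N0.N2=(suspect,v2) N0.N3=(alive,v0) | N1.N0=(suspect,v1) N1.N1=(alive,v0) N1.N2=(suspect,v2) N1.N3=(alive,v0)
Op 6: gossip N1<->N0 -> N1.N0=(suspect,v1) N1.N1=(alive,v0) N1.N2=(suspect,v2) N1.N3=(alive,v0) | N0.N0=(suspect,v1) N0.N1=(alive,v0) N0.N2=(suspect,v2) N0.N3=(alive,v0)
Op 7: gossip N0<->N2 -> N0.N0=(suspect,v1) N0.N1=(alive,v0) N0.N2=(suspect,v2) N0.N3=(alive,v0) | N2.N0=(suspect,v1) N2.N1=(alive,v0) N2.N2=(suspect,v2) N2.N3=(alive,v0)
Op 8: gossip N0<->N2 -> N0.N0=(suspect,v1) N0.N1=(alive,v0) N0.N2=(suspect,v2) N0.N3=(alive,v0) | N2.N0=(suspect,v1) N2.N1=(alive,v0) N2.N2=(suspect,v2) N2.N3=(alive,v0)
Op 9: N1 marks N3=dead -> (dead,v1)
Op 10: N0 marks N1=dead -> (dead,v1)
Op 11: gossip N1<->N2 -> N1.N0=(suspect,v1) N1.N1=(alive,v0) N1.N2=(suspect,v2) N1.N3=(dead,v1) | N2.N0=(suspect,v1) N2.N1=(alive,v0) N2.N2=(suspect,v2) N2.N3=(dead,v1)
Op 12: N3 marks N3=dead -> (dead,v1)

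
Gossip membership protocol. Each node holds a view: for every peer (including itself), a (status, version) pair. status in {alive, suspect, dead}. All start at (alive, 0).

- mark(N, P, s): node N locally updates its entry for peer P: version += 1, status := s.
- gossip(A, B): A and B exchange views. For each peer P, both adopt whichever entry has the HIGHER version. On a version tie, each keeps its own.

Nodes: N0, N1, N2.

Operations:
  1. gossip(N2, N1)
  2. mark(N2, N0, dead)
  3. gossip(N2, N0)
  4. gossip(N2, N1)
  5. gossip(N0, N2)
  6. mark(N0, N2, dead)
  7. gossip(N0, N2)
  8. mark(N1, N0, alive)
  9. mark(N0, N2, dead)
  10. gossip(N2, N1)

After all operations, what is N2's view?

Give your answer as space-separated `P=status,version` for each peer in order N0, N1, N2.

Answer: N0=alive,2 N1=alive,0 N2=dead,1

Derivation:
Op 1: gossip N2<->N1 -> N2.N0=(alive,v0) N2.N1=(alive,v0) N2.N2=(alive,v0) | N1.N0=(alive,v0) N1.N1=(alive,v0) N1.N2=(alive,v0)
Op 2: N2 marks N0=dead -> (dead,v1)
Op 3: gossip N2<->N0 -> N2.N0=(dead,v1) N2.N1=(alive,v0) N2.N2=(alive,v0) | N0.N0=(dead,v1) N0.N1=(alive,v0) N0.N2=(alive,v0)
Op 4: gossip N2<->N1 -> N2.N0=(dead,v1) N2.N1=(alive,v0) N2.N2=(alive,v0) | N1.N0=(dead,v1) N1.N1=(alive,v0) N1.N2=(alive,v0)
Op 5: gossip N0<->N2 -> N0.N0=(dead,v1) N0.N1=(alive,v0) N0.N2=(alive,v0) | N2.N0=(dead,v1) N2.N1=(alive,v0) N2.N2=(alive,v0)
Op 6: N0 marks N2=dead -> (dead,v1)
Op 7: gossip N0<->N2 -> N0.N0=(dead,v1) N0.N1=(alive,v0) N0.N2=(dead,v1) | N2.N0=(dead,v1) N2.N1=(alive,v0) N2.N2=(dead,v1)
Op 8: N1 marks N0=alive -> (alive,v2)
Op 9: N0 marks N2=dead -> (dead,v2)
Op 10: gossip N2<->N1 -> N2.N0=(alive,v2) N2.N1=(alive,v0) N2.N2=(dead,v1) | N1.N0=(alive,v2) N1.N1=(alive,v0) N1.N2=(dead,v1)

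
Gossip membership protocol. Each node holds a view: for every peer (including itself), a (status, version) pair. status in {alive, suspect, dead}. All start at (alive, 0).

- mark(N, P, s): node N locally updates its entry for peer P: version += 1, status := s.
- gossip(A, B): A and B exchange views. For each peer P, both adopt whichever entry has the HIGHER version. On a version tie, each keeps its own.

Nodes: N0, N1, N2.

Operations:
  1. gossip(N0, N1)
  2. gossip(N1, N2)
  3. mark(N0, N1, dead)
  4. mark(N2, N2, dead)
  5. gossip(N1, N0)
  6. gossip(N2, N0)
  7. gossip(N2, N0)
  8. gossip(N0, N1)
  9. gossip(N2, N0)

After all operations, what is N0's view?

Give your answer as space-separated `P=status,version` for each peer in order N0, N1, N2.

Op 1: gossip N0<->N1 -> N0.N0=(alive,v0) N0.N1=(alive,v0) N0.N2=(alive,v0) | N1.N0=(alive,v0) N1.N1=(alive,v0) N1.N2=(alive,v0)
Op 2: gossip N1<->N2 -> N1.N0=(alive,v0) N1.N1=(alive,v0) N1.N2=(alive,v0) | N2.N0=(alive,v0) N2.N1=(alive,v0) N2.N2=(alive,v0)
Op 3: N0 marks N1=dead -> (dead,v1)
Op 4: N2 marks N2=dead -> (dead,v1)
Op 5: gossip N1<->N0 -> N1.N0=(alive,v0) N1.N1=(dead,v1) N1.N2=(alive,v0) | N0.N0=(alive,v0) N0.N1=(dead,v1) N0.N2=(alive,v0)
Op 6: gossip N2<->N0 -> N2.N0=(alive,v0) N2.N1=(dead,v1) N2.N2=(dead,v1) | N0.N0=(alive,v0) N0.N1=(dead,v1) N0.N2=(dead,v1)
Op 7: gossip N2<->N0 -> N2.N0=(alive,v0) N2.N1=(dead,v1) N2.N2=(dead,v1) | N0.N0=(alive,v0) N0.N1=(dead,v1) N0.N2=(dead,v1)
Op 8: gossip N0<->N1 -> N0.N0=(alive,v0) N0.N1=(dead,v1) N0.N2=(dead,v1) | N1.N0=(alive,v0) N1.N1=(dead,v1) N1.N2=(dead,v1)
Op 9: gossip N2<->N0 -> N2.N0=(alive,v0) N2.N1=(dead,v1) N2.N2=(dead,v1) | N0.N0=(alive,v0) N0.N1=(dead,v1) N0.N2=(dead,v1)

Answer: N0=alive,0 N1=dead,1 N2=dead,1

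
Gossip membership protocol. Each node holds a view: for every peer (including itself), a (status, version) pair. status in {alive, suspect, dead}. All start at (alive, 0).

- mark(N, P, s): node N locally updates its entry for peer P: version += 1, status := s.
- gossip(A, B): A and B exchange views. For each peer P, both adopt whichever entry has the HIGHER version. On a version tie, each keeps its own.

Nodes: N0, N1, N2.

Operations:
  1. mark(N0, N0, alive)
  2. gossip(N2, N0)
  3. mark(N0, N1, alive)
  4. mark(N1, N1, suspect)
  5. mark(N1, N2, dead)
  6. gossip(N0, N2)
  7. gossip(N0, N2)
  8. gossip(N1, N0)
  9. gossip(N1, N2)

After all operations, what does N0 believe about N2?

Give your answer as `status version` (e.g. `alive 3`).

Op 1: N0 marks N0=alive -> (alive,v1)
Op 2: gossip N2<->N0 -> N2.N0=(alive,v1) N2.N1=(alive,v0) N2.N2=(alive,v0) | N0.N0=(alive,v1) N0.N1=(alive,v0) N0.N2=(alive,v0)
Op 3: N0 marks N1=alive -> (alive,v1)
Op 4: N1 marks N1=suspect -> (suspect,v1)
Op 5: N1 marks N2=dead -> (dead,v1)
Op 6: gossip N0<->N2 -> N0.N0=(alive,v1) N0.N1=(alive,v1) N0.N2=(alive,v0) | N2.N0=(alive,v1) N2.N1=(alive,v1) N2.N2=(alive,v0)
Op 7: gossip N0<->N2 -> N0.N0=(alive,v1) N0.N1=(alive,v1) N0.N2=(alive,v0) | N2.N0=(alive,v1) N2.N1=(alive,v1) N2.N2=(alive,v0)
Op 8: gossip N1<->N0 -> N1.N0=(alive,v1) N1.N1=(suspect,v1) N1.N2=(dead,v1) | N0.N0=(alive,v1) N0.N1=(alive,v1) N0.N2=(dead,v1)
Op 9: gossip N1<->N2 -> N1.N0=(alive,v1) N1.N1=(suspect,v1) N1.N2=(dead,v1) | N2.N0=(alive,v1) N2.N1=(alive,v1) N2.N2=(dead,v1)

Answer: dead 1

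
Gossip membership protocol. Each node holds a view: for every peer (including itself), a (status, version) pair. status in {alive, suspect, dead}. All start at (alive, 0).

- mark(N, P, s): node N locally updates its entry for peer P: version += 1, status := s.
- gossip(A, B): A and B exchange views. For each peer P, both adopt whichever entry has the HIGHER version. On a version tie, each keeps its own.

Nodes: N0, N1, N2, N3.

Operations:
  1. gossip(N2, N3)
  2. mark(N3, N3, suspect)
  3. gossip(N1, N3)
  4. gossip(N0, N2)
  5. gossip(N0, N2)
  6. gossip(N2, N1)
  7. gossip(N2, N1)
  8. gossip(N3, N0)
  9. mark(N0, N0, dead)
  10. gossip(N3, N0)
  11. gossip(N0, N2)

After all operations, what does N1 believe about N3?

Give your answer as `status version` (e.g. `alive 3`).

Op 1: gossip N2<->N3 -> N2.N0=(alive,v0) N2.N1=(alive,v0) N2.N2=(alive,v0) N2.N3=(alive,v0) | N3.N0=(alive,v0) N3.N1=(alive,v0) N3.N2=(alive,v0) N3.N3=(alive,v0)
Op 2: N3 marks N3=suspect -> (suspect,v1)
Op 3: gossip N1<->N3 -> N1.N0=(alive,v0) N1.N1=(alive,v0) N1.N2=(alive,v0) N1.N3=(suspect,v1) | N3.N0=(alive,v0) N3.N1=(alive,v0) N3.N2=(alive,v0) N3.N3=(suspect,v1)
Op 4: gossip N0<->N2 -> N0.N0=(alive,v0) N0.N1=(alive,v0) N0.N2=(alive,v0) N0.N3=(alive,v0) | N2.N0=(alive,v0) N2.N1=(alive,v0) N2.N2=(alive,v0) N2.N3=(alive,v0)
Op 5: gossip N0<->N2 -> N0.N0=(alive,v0) N0.N1=(alive,v0) N0.N2=(alive,v0) N0.N3=(alive,v0) | N2.N0=(alive,v0) N2.N1=(alive,v0) N2.N2=(alive,v0) N2.N3=(alive,v0)
Op 6: gossip N2<->N1 -> N2.N0=(alive,v0) N2.N1=(alive,v0) N2.N2=(alive,v0) N2.N3=(suspect,v1) | N1.N0=(alive,v0) N1.N1=(alive,v0) N1.N2=(alive,v0) N1.N3=(suspect,v1)
Op 7: gossip N2<->N1 -> N2.N0=(alive,v0) N2.N1=(alive,v0) N2.N2=(alive,v0) N2.N3=(suspect,v1) | N1.N0=(alive,v0) N1.N1=(alive,v0) N1.N2=(alive,v0) N1.N3=(suspect,v1)
Op 8: gossip N3<->N0 -> N3.N0=(alive,v0) N3.N1=(alive,v0) N3.N2=(alive,v0) N3.N3=(suspect,v1) | N0.N0=(alive,v0) N0.N1=(alive,v0) N0.N2=(alive,v0) N0.N3=(suspect,v1)
Op 9: N0 marks N0=dead -> (dead,v1)
Op 10: gossip N3<->N0 -> N3.N0=(dead,v1) N3.N1=(alive,v0) N3.N2=(alive,v0) N3.N3=(suspect,v1) | N0.N0=(dead,v1) N0.N1=(alive,v0) N0.N2=(alive,v0) N0.N3=(suspect,v1)
Op 11: gossip N0<->N2 -> N0.N0=(dead,v1) N0.N1=(alive,v0) N0.N2=(alive,v0) N0.N3=(suspect,v1) | N2.N0=(dead,v1) N2.N1=(alive,v0) N2.N2=(alive,v0) N2.N3=(suspect,v1)

Answer: suspect 1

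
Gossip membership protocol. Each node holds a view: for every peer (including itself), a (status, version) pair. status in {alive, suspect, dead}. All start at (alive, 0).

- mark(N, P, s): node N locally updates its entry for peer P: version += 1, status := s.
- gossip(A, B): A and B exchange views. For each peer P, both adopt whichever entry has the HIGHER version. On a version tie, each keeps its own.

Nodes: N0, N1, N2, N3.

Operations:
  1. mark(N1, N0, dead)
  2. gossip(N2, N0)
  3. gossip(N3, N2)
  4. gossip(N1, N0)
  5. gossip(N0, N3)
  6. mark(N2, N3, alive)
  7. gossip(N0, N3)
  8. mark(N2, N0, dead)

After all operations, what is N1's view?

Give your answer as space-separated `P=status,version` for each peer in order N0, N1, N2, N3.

Op 1: N1 marks N0=dead -> (dead,v1)
Op 2: gossip N2<->N0 -> N2.N0=(alive,v0) N2.N1=(alive,v0) N2.N2=(alive,v0) N2.N3=(alive,v0) | N0.N0=(alive,v0) N0.N1=(alive,v0) N0.N2=(alive,v0) N0.N3=(alive,v0)
Op 3: gossip N3<->N2 -> N3.N0=(alive,v0) N3.N1=(alive,v0) N3.N2=(alive,v0) N3.N3=(alive,v0) | N2.N0=(alive,v0) N2.N1=(alive,v0) N2.N2=(alive,v0) N2.N3=(alive,v0)
Op 4: gossip N1<->N0 -> N1.N0=(dead,v1) N1.N1=(alive,v0) N1.N2=(alive,v0) N1.N3=(alive,v0) | N0.N0=(dead,v1) N0.N1=(alive,v0) N0.N2=(alive,v0) N0.N3=(alive,v0)
Op 5: gossip N0<->N3 -> N0.N0=(dead,v1) N0.N1=(alive,v0) N0.N2=(alive,v0) N0.N3=(alive,v0) | N3.N0=(dead,v1) N3.N1=(alive,v0) N3.N2=(alive,v0) N3.N3=(alive,v0)
Op 6: N2 marks N3=alive -> (alive,v1)
Op 7: gossip N0<->N3 -> N0.N0=(dead,v1) N0.N1=(alive,v0) N0.N2=(alive,v0) N0.N3=(alive,v0) | N3.N0=(dead,v1) N3.N1=(alive,v0) N3.N2=(alive,v0) N3.N3=(alive,v0)
Op 8: N2 marks N0=dead -> (dead,v1)

Answer: N0=dead,1 N1=alive,0 N2=alive,0 N3=alive,0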